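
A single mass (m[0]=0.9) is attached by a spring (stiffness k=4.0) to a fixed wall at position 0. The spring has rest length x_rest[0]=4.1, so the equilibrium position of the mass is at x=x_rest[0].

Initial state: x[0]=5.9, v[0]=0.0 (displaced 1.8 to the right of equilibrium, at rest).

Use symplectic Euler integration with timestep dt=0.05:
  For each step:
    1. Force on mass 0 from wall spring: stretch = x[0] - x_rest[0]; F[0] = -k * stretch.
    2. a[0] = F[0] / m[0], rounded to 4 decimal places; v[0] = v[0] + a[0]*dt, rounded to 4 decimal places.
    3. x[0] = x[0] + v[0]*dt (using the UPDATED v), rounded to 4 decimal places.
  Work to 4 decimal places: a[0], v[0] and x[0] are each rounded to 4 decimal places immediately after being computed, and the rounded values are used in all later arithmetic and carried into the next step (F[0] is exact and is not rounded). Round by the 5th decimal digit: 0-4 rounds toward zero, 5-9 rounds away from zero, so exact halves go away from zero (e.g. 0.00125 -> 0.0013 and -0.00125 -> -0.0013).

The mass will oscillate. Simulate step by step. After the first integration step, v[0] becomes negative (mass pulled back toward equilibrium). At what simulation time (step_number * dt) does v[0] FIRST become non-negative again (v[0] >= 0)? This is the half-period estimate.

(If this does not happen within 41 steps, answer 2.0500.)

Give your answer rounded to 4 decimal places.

Answer: 1.5000

Derivation:
Step 0: x=[5.9000] v=[0.0000]
Step 1: x=[5.8800] v=[-0.4000]
Step 2: x=[5.8402] v=[-0.7956]
Step 3: x=[5.7811] v=[-1.1823]
Step 4: x=[5.7033] v=[-1.5559]
Step 5: x=[5.6077] v=[-1.9122]
Step 6: x=[5.4953] v=[-2.2472]
Step 7: x=[5.3674] v=[-2.5573]
Step 8: x=[5.2255] v=[-2.8389]
Step 9: x=[5.0711] v=[-3.0890]
Step 10: x=[4.9059] v=[-3.3048]
Step 11: x=[4.7317] v=[-3.4839]
Step 12: x=[4.5505] v=[-3.6243]
Step 13: x=[4.3643] v=[-3.7244]
Step 14: x=[4.1751] v=[-3.7831]
Step 15: x=[3.9851] v=[-3.7998]
Step 16: x=[3.7964] v=[-3.7743]
Step 17: x=[3.6111] v=[-3.7068]
Step 18: x=[3.4312] v=[-3.5982]
Step 19: x=[3.2587] v=[-3.4496]
Step 20: x=[3.0956] v=[-3.2626]
Step 21: x=[2.9436] v=[-3.0394]
Step 22: x=[2.8045] v=[-2.7824]
Step 23: x=[2.6798] v=[-2.4945]
Step 24: x=[2.5709] v=[-2.1789]
Step 25: x=[2.4789] v=[-1.8391]
Step 26: x=[2.4050] v=[-1.4789]
Step 27: x=[2.3499] v=[-1.1022]
Step 28: x=[2.3142] v=[-0.7133]
Step 29: x=[2.2984] v=[-0.3165]
Step 30: x=[2.3026] v=[0.0839]
First v>=0 after going negative at step 30, time=1.5000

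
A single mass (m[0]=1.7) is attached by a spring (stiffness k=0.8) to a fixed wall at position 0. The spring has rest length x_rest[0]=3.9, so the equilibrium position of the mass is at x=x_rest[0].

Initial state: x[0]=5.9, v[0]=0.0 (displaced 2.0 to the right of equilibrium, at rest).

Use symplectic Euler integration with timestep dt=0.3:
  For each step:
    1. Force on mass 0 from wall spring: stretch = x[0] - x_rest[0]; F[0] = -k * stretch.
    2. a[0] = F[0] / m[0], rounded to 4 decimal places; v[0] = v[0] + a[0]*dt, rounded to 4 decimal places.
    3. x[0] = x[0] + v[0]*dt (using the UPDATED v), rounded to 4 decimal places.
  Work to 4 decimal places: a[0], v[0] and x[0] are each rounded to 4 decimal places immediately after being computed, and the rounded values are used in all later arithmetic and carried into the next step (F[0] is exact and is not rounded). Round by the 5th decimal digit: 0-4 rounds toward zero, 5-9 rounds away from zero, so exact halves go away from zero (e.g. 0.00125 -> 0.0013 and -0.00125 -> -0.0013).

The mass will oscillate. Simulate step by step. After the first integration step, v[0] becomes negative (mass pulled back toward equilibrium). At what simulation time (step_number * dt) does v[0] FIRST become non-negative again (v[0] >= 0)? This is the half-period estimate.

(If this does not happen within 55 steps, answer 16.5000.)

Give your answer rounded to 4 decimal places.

Answer: 4.8000

Derivation:
Step 0: x=[5.9000] v=[0.0000]
Step 1: x=[5.8153] v=[-0.2824]
Step 2: x=[5.6495] v=[-0.5528]
Step 3: x=[5.4096] v=[-0.7998]
Step 4: x=[5.1057] v=[-1.0129]
Step 5: x=[4.7508] v=[-1.1831]
Step 6: x=[4.3598] v=[-1.3032]
Step 7: x=[3.9494] v=[-1.3681]
Step 8: x=[3.5369] v=[-1.3751]
Step 9: x=[3.1398] v=[-1.3238]
Step 10: x=[2.7749] v=[-1.2165]
Step 11: x=[2.4576] v=[-1.0577]
Step 12: x=[2.2014] v=[-0.8541]
Step 13: x=[2.0171] v=[-0.6143]
Step 14: x=[1.9126] v=[-0.3485]
Step 15: x=[1.8922] v=[-0.0679]
Step 16: x=[1.9569] v=[0.2155]
First v>=0 after going negative at step 16, time=4.8000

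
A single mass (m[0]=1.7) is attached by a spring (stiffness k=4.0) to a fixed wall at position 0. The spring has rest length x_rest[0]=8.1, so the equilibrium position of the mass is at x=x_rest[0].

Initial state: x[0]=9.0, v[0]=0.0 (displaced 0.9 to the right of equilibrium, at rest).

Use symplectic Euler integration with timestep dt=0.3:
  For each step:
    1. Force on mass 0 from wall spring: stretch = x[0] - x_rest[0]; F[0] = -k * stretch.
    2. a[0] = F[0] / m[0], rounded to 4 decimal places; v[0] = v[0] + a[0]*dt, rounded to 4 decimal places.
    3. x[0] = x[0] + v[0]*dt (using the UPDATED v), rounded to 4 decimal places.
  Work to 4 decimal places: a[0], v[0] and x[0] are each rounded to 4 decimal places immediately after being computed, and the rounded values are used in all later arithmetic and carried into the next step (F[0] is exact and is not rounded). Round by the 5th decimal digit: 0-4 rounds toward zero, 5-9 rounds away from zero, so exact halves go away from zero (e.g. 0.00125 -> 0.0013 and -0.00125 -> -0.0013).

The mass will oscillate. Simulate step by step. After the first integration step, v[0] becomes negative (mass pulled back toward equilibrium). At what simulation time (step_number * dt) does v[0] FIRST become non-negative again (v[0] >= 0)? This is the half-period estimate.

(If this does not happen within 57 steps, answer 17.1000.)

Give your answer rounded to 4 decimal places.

Step 0: x=[9.0000] v=[0.0000]
Step 1: x=[8.8094] v=[-0.6353]
Step 2: x=[8.4686] v=[-1.1361]
Step 3: x=[8.0497] v=[-1.3963]
Step 4: x=[7.6415] v=[-1.3608]
Step 5: x=[7.3303] v=[-1.0372]
Step 6: x=[7.1821] v=[-0.4939]
Step 7: x=[7.2283] v=[0.1540]
First v>=0 after going negative at step 7, time=2.1000

Answer: 2.1000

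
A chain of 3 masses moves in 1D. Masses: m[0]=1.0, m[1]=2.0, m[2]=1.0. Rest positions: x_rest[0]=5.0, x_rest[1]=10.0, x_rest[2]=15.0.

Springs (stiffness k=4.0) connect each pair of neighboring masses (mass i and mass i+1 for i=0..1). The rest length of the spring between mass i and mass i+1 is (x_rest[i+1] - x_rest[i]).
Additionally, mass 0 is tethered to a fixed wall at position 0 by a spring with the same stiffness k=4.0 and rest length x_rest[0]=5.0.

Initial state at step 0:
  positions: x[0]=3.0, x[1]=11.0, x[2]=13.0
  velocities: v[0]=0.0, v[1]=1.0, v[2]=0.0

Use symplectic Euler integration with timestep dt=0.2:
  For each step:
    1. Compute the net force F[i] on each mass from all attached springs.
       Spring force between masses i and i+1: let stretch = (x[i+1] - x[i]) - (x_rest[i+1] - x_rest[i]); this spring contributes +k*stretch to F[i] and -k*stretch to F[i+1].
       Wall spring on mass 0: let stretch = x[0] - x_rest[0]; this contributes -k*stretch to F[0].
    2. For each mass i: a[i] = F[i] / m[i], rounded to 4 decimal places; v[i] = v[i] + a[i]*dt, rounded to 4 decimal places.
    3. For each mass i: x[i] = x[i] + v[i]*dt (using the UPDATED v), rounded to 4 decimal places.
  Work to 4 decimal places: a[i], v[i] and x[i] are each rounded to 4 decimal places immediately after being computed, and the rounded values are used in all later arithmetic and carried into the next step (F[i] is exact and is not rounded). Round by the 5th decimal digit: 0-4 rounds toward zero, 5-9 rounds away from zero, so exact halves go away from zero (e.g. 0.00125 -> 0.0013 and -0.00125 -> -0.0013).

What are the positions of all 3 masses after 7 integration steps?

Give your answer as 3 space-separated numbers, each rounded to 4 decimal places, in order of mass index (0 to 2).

Answer: 4.7478 10.1316 16.3596

Derivation:
Step 0: x=[3.0000 11.0000 13.0000] v=[0.0000 1.0000 0.0000]
Step 1: x=[3.8000 10.7200 13.4800] v=[4.0000 -1.4000 2.4000]
Step 2: x=[5.0992 10.1072 14.3184] v=[6.4960 -3.0640 4.1920]
Step 3: x=[6.3838 9.4307 15.2830] v=[6.4230 -3.3827 4.8230]
Step 4: x=[7.1345 8.9786 16.1112] v=[3.7535 -2.2605 4.1412]
Step 5: x=[7.0387 8.9496 16.5982] v=[-0.4788 -0.1451 2.4351]
Step 6: x=[6.1225 9.3796 16.6614] v=[-4.5810 2.1500 0.3162]
Step 7: x=[4.7478 10.1316 16.3596] v=[-6.8733 3.7599 -1.5092]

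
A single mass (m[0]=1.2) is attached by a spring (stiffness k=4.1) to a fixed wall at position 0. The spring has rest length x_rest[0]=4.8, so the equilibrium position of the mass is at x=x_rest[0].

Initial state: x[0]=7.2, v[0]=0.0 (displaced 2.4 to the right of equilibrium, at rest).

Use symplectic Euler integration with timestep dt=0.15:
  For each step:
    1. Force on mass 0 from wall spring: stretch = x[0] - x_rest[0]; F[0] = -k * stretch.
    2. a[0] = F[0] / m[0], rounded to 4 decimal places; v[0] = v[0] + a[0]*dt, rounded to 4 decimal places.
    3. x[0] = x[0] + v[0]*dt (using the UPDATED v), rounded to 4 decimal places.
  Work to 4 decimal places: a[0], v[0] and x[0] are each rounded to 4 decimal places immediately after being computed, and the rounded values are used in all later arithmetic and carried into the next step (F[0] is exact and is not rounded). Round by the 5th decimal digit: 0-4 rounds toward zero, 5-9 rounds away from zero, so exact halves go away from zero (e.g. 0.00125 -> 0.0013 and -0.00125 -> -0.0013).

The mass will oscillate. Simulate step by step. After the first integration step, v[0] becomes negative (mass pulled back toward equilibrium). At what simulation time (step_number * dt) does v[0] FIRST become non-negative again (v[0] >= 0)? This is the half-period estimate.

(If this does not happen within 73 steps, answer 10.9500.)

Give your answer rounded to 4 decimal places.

Answer: 1.8000

Derivation:
Step 0: x=[7.2000] v=[0.0000]
Step 1: x=[7.0155] v=[-1.2300]
Step 2: x=[6.6607] v=[-2.3654]
Step 3: x=[6.1629] v=[-3.3190]
Step 4: x=[5.5603] v=[-4.0175]
Step 5: x=[4.8992] v=[-4.4072]
Step 6: x=[4.2305] v=[-4.4580]
Step 7: x=[3.6056] v=[-4.1661]
Step 8: x=[3.0725] v=[-3.5540]
Step 9: x=[2.6722] v=[-2.6687]
Step 10: x=[2.4355] v=[-1.5782]
Step 11: x=[2.3805] v=[-0.3664]
Step 12: x=[2.5115] v=[0.8736]
First v>=0 after going negative at step 12, time=1.8000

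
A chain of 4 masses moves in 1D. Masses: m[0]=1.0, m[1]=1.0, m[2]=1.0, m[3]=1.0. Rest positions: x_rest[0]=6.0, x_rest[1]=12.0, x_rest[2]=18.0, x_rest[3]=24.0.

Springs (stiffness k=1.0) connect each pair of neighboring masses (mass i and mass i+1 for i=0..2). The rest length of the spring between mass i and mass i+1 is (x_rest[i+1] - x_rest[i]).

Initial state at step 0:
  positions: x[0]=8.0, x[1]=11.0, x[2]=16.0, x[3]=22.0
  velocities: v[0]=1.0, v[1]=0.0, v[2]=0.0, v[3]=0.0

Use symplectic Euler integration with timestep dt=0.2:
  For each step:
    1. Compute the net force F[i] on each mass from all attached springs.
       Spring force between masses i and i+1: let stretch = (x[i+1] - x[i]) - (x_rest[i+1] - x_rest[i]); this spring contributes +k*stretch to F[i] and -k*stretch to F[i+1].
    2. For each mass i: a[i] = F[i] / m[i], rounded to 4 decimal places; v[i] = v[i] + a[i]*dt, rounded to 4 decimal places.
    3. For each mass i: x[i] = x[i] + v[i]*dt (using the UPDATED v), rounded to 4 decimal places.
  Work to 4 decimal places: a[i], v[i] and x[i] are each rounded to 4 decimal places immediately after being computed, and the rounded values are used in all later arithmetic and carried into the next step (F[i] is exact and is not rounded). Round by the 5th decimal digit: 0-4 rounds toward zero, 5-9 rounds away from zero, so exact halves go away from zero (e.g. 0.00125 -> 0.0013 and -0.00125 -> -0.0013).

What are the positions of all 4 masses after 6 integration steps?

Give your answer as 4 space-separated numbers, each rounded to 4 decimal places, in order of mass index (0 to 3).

Answer: 6.9375 12.3240 16.8318 22.1066

Derivation:
Step 0: x=[8.0000 11.0000 16.0000 22.0000] v=[1.0000 0.0000 0.0000 0.0000]
Step 1: x=[8.0800 11.0800 16.0400 22.0000] v=[0.4000 0.4000 0.2000 0.0000]
Step 2: x=[8.0400 11.2384 16.1200 22.0016] v=[-0.2000 0.7920 0.4000 0.0080]
Step 3: x=[7.8879 11.4641 16.2400 22.0079] v=[-0.7603 1.1286 0.6000 0.0317]
Step 4: x=[7.6389 11.7378 16.3997 22.0235] v=[-1.2451 1.3685 0.7984 0.0781]
Step 5: x=[7.3138 12.0340 16.5979 22.0542] v=[-1.6253 1.4811 0.9908 0.1533]
Step 6: x=[6.9375 12.3240 16.8318 22.1066] v=[-1.8813 1.4498 1.1693 0.2620]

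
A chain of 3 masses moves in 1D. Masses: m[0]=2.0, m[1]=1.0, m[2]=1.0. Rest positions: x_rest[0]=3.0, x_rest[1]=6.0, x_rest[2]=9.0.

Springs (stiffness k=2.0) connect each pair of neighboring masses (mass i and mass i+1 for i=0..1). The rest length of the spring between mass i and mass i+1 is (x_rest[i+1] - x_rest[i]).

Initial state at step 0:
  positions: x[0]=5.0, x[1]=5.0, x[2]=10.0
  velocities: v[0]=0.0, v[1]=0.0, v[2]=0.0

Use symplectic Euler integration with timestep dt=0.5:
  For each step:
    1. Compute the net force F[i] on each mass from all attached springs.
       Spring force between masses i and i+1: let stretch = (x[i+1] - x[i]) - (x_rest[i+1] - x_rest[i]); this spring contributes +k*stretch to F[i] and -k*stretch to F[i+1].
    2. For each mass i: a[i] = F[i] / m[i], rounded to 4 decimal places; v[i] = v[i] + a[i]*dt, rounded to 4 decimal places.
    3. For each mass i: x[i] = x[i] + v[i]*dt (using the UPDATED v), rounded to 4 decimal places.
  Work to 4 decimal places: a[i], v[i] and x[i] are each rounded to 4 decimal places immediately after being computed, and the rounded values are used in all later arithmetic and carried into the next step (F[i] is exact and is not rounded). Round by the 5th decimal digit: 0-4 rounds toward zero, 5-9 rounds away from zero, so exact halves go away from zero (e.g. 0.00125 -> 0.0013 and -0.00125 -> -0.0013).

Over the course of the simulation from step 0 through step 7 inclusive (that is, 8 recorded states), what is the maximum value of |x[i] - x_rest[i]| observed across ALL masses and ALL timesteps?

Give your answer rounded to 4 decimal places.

Answer: 3.1790

Derivation:
Step 0: x=[5.0000 5.0000 10.0000] v=[0.0000 0.0000 0.0000]
Step 1: x=[4.2500 7.5000 9.0000] v=[-1.5000 5.0000 -2.0000]
Step 2: x=[3.5625 9.1250 8.7500] v=[-1.3750 3.2500 -0.5000]
Step 3: x=[3.5156 7.7813 10.1875] v=[-0.0938 -2.6875 2.8750]
Step 4: x=[3.7852 5.5078 11.9219] v=[0.5391 -4.5470 3.4688]
Step 5: x=[3.7354 5.5801 11.9493] v=[-0.0996 0.1445 0.0547]
Step 6: x=[3.3968 7.9146 10.2921] v=[-0.6773 4.6690 -3.3145]
Step 7: x=[3.4376 9.1790 8.9461] v=[0.0816 2.5287 -2.6920]
Max displacement = 3.1790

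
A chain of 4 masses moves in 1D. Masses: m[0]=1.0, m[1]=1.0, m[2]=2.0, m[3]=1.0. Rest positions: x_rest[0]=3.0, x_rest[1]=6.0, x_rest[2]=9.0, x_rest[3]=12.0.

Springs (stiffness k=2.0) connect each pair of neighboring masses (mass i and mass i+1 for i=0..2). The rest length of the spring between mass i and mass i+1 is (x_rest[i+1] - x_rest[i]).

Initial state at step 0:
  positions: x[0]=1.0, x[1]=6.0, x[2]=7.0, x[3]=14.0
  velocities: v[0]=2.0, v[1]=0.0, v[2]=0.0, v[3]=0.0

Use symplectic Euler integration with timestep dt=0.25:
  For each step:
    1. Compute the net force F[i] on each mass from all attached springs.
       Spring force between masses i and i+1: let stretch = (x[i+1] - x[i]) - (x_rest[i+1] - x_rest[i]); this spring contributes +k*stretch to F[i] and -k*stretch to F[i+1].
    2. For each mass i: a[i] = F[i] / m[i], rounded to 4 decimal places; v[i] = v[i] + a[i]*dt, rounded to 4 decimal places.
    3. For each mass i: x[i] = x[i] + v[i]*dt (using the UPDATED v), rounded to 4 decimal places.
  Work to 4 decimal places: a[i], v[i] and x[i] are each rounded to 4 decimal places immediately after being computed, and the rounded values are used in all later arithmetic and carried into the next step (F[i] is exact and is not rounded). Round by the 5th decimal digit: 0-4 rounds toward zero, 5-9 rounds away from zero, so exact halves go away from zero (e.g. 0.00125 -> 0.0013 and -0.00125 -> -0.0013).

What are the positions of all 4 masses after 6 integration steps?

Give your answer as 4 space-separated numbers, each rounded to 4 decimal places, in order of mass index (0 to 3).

Answer: 3.7509 5.6114 9.7238 9.1904

Derivation:
Step 0: x=[1.0000 6.0000 7.0000 14.0000] v=[2.0000 0.0000 0.0000 0.0000]
Step 1: x=[1.7500 5.5000 7.3750 13.5000] v=[3.0000 -2.0000 1.5000 -2.0000]
Step 2: x=[2.5938 4.7656 8.0156 12.6094] v=[3.3750 -2.9375 2.5625 -3.5625]
Step 3: x=[3.3340 4.1660 8.7402 11.5196] v=[2.9609 -2.3984 2.8985 -4.3594]
Step 4: x=[3.8032 4.0342 9.3527 10.4573] v=[1.8769 -0.5273 2.4498 -4.2491]
Step 5: x=[3.9263 4.5383 9.7018 9.6320] v=[0.4924 2.0165 1.3963 -3.3014]
Step 6: x=[3.7509 5.6114 9.7238 9.1904] v=[-0.7016 4.2923 0.0880 -1.7665]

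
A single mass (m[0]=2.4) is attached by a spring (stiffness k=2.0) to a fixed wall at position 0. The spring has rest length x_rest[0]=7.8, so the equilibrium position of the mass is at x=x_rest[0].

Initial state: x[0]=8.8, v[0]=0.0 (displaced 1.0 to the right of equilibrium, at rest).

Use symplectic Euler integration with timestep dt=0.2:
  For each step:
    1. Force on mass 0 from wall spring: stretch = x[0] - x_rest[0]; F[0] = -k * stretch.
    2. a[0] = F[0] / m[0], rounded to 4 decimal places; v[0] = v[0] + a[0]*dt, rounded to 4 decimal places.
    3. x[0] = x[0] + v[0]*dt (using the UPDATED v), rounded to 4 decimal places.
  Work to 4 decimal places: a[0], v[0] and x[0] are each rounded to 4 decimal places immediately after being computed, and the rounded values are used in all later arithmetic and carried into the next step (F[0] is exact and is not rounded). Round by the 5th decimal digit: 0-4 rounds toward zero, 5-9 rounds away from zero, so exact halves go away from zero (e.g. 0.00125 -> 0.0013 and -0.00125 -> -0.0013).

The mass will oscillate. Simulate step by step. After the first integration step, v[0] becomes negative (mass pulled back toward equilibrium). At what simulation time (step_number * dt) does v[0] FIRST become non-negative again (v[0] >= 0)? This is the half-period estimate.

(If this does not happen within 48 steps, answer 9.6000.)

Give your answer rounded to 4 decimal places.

Step 0: x=[8.8000] v=[0.0000]
Step 1: x=[8.7667] v=[-0.1667]
Step 2: x=[8.7011] v=[-0.3278]
Step 3: x=[8.6055] v=[-0.4780]
Step 4: x=[8.4830] v=[-0.6123]
Step 5: x=[8.3378] v=[-0.7261]
Step 6: x=[8.1747] v=[-0.8157]
Step 7: x=[7.9991] v=[-0.8782]
Step 8: x=[7.8168] v=[-0.9114]
Step 9: x=[7.6340] v=[-0.9142]
Step 10: x=[7.4567] v=[-0.8865]
Step 11: x=[7.2908] v=[-0.8293]
Step 12: x=[7.1419] v=[-0.7444]
Step 13: x=[7.0150] v=[-0.6347]
Step 14: x=[6.9142] v=[-0.5039]
Step 15: x=[6.8429] v=[-0.3563]
Step 16: x=[6.8035] v=[-0.1968]
Step 17: x=[6.7974] v=[-0.0307]
Step 18: x=[6.8247] v=[0.1364]
First v>=0 after going negative at step 18, time=3.6000

Answer: 3.6000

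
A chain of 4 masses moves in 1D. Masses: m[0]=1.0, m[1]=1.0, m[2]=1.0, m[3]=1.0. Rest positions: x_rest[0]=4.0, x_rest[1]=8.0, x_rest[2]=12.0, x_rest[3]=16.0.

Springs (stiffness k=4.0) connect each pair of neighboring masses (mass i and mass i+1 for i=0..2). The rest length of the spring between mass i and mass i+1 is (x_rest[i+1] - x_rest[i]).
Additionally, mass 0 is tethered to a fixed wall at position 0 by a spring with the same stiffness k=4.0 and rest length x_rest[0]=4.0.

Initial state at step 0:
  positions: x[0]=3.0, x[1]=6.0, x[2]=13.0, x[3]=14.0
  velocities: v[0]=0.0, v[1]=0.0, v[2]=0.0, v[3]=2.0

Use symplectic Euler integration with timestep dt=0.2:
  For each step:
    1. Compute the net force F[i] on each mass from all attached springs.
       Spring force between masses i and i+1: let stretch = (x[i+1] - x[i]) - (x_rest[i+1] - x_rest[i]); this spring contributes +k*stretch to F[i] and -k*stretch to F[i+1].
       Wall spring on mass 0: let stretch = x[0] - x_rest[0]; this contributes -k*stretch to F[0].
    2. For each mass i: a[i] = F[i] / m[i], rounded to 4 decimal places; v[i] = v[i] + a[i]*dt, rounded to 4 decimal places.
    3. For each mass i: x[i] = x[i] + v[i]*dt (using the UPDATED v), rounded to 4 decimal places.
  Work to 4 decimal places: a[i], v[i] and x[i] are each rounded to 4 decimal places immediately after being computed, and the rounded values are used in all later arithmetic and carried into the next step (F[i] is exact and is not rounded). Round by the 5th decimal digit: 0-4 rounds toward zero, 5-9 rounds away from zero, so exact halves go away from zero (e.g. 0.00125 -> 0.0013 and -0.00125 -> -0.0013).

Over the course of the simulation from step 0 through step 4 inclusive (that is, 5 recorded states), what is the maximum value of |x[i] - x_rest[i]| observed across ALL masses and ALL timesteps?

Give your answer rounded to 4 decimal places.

Step 0: x=[3.0000 6.0000 13.0000 14.0000] v=[0.0000 0.0000 0.0000 2.0000]
Step 1: x=[3.0000 6.6400 12.0400 14.8800] v=[0.0000 3.2000 -4.8000 4.4000]
Step 2: x=[3.1024 7.5616 10.6704 15.9456] v=[0.5120 4.6080 -6.8480 5.3280]
Step 3: x=[3.4219 8.2671 9.6474 16.8072] v=[1.5974 3.5277 -5.1149 4.3078]
Step 4: x=[3.9691 8.4183 9.5491 17.1632] v=[2.7360 0.7558 -0.4913 1.7800]
Max displacement = 2.4509

Answer: 2.4509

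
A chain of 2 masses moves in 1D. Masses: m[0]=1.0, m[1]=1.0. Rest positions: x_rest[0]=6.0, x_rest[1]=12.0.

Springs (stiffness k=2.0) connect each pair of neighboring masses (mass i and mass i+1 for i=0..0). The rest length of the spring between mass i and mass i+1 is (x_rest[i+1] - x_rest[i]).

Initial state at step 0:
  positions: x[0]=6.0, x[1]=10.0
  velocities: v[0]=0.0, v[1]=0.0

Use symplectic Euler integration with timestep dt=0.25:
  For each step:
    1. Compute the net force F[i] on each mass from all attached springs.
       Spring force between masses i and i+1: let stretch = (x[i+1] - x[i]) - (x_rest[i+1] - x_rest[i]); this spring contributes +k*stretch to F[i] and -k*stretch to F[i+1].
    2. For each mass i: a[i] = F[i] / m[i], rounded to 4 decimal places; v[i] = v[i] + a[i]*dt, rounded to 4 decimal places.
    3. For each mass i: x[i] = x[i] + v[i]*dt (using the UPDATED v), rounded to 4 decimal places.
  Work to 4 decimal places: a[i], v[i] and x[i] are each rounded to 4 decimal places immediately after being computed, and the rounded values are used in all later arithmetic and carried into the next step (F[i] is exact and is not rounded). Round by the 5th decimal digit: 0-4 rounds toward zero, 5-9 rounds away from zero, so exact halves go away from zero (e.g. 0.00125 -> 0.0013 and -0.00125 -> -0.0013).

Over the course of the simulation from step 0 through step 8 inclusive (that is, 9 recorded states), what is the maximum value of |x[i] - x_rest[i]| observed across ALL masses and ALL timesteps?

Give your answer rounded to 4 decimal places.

Answer: 2.0222

Derivation:
Step 0: x=[6.0000 10.0000] v=[0.0000 0.0000]
Step 1: x=[5.7500 10.2500] v=[-1.0000 1.0000]
Step 2: x=[5.3125 10.6875] v=[-1.7500 1.7500]
Step 3: x=[4.7969 11.2031] v=[-2.0625 2.0625]
Step 4: x=[4.3321 11.6680] v=[-1.8594 1.8594]
Step 5: x=[4.0342 11.9659] v=[-1.1915 1.1915]
Step 6: x=[3.9778 12.0223] v=[-0.2257 0.2257]
Step 7: x=[4.1770 11.8232] v=[0.7966 -0.7966]
Step 8: x=[4.5819 11.4183] v=[1.6197 -1.6197]
Max displacement = 2.0222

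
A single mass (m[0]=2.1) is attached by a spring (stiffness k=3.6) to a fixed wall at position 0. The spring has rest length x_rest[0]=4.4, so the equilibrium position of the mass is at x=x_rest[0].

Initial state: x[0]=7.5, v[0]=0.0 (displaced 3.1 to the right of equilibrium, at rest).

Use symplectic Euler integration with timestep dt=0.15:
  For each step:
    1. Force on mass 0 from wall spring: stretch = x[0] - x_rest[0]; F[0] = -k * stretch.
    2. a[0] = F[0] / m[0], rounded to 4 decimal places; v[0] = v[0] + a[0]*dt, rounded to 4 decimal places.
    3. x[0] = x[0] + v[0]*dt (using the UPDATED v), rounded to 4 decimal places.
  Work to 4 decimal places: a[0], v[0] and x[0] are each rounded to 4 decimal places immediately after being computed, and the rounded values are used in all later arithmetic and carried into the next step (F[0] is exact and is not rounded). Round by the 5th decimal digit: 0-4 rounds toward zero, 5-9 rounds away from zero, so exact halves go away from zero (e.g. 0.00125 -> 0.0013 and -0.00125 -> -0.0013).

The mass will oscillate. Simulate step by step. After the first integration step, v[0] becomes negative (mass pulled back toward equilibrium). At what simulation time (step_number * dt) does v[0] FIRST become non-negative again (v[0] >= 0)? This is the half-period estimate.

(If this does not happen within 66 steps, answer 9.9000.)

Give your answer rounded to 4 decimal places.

Step 0: x=[7.5000] v=[0.0000]
Step 1: x=[7.3804] v=[-0.7971]
Step 2: x=[7.1459] v=[-1.5635]
Step 3: x=[6.8055] v=[-2.2696]
Step 4: x=[6.3723] v=[-2.8882]
Step 5: x=[5.8630] v=[-3.3954]
Step 6: x=[5.2973] v=[-3.7716]
Step 7: x=[4.6970] v=[-4.0023]
Step 8: x=[4.0852] v=[-4.0787]
Step 9: x=[3.4855] v=[-3.9977]
Step 10: x=[2.9211] v=[-3.7625]
Step 11: x=[2.4138] v=[-3.3822]
Step 12: x=[1.9831] v=[-2.8715]
Step 13: x=[1.6456] v=[-2.2500]
Step 14: x=[1.4143] v=[-1.5417]
Step 15: x=[1.2982] v=[-0.7740]
Step 16: x=[1.3017] v=[0.0236]
First v>=0 after going negative at step 16, time=2.4000

Answer: 2.4000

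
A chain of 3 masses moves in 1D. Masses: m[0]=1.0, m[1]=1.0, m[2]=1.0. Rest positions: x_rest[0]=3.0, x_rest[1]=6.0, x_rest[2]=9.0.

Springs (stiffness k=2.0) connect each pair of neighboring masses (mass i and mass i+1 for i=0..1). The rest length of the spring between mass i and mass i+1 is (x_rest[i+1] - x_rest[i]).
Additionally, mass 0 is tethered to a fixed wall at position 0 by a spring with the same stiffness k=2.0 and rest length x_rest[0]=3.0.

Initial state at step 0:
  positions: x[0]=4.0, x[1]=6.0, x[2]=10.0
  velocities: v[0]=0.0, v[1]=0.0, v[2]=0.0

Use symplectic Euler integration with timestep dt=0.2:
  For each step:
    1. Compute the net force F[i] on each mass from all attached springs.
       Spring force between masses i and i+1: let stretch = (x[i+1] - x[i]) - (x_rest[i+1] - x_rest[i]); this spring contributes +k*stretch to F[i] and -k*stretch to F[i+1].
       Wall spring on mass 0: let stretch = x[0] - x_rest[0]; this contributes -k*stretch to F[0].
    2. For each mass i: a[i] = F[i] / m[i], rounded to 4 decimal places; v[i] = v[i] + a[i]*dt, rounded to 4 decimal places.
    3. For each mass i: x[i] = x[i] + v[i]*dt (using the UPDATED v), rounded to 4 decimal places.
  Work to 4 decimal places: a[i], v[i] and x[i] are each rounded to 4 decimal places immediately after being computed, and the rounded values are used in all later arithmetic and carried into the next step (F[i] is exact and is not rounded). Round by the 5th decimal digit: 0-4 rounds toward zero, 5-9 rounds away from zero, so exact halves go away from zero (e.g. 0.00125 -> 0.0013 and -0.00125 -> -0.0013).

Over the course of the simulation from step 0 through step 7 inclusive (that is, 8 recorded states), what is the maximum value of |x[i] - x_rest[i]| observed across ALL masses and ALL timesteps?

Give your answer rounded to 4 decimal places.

Step 0: x=[4.0000 6.0000 10.0000] v=[0.0000 0.0000 0.0000]
Step 1: x=[3.8400 6.1600 9.9200] v=[-0.8000 0.8000 -0.4000]
Step 2: x=[3.5584 6.4352 9.7792] v=[-1.4080 1.3760 -0.7040]
Step 3: x=[3.2223 6.7478 9.6109] v=[-1.6806 1.5629 -0.8416]
Step 4: x=[2.9104 7.0074 9.4535] v=[-1.5593 1.2979 -0.7868]
Step 5: x=[2.6935 7.1349 9.3405] v=[-1.0847 0.6375 -0.5652]
Step 6: x=[2.6164 7.0835 9.2910] v=[-0.3855 -0.2568 -0.2474]
Step 7: x=[2.6874 6.8514 9.3049] v=[0.3548 -1.1606 0.0696]
Max displacement = 1.1349

Answer: 1.1349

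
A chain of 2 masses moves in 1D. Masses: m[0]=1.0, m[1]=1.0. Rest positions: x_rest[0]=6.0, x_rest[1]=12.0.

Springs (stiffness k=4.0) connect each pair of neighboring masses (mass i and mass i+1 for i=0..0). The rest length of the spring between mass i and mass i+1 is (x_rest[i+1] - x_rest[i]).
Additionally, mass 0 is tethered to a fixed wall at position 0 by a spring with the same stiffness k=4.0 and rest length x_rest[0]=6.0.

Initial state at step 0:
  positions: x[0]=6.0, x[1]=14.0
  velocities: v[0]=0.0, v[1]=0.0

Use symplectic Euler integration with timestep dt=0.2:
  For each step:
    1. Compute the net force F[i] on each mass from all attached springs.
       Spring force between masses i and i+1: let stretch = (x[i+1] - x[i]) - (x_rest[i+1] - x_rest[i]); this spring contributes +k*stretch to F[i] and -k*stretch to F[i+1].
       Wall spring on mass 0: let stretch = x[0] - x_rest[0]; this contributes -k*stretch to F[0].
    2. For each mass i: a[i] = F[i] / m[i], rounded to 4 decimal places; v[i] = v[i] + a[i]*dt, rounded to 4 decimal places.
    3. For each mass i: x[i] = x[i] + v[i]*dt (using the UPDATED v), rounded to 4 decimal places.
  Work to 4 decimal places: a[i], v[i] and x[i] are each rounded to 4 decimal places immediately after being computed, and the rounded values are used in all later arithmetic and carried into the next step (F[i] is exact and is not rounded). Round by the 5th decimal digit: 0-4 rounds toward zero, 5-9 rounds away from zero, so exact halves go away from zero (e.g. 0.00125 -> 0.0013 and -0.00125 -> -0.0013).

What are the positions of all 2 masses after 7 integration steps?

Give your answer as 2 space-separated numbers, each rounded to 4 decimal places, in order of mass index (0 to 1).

Answer: 5.5278 11.7192

Derivation:
Step 0: x=[6.0000 14.0000] v=[0.0000 0.0000]
Step 1: x=[6.3200 13.6800] v=[1.6000 -1.6000]
Step 2: x=[6.8064 13.1424] v=[2.4320 -2.6880]
Step 3: x=[7.2175 12.5510] v=[2.0557 -2.9568]
Step 4: x=[7.3272 12.0663] v=[0.5485 -2.4236]
Step 5: x=[7.0228 11.7833] v=[-1.5220 -1.4149]
Step 6: x=[6.3564 11.6986] v=[-3.3318 -0.4233]
Step 7: x=[5.5278 11.7192] v=[-4.1432 0.1029]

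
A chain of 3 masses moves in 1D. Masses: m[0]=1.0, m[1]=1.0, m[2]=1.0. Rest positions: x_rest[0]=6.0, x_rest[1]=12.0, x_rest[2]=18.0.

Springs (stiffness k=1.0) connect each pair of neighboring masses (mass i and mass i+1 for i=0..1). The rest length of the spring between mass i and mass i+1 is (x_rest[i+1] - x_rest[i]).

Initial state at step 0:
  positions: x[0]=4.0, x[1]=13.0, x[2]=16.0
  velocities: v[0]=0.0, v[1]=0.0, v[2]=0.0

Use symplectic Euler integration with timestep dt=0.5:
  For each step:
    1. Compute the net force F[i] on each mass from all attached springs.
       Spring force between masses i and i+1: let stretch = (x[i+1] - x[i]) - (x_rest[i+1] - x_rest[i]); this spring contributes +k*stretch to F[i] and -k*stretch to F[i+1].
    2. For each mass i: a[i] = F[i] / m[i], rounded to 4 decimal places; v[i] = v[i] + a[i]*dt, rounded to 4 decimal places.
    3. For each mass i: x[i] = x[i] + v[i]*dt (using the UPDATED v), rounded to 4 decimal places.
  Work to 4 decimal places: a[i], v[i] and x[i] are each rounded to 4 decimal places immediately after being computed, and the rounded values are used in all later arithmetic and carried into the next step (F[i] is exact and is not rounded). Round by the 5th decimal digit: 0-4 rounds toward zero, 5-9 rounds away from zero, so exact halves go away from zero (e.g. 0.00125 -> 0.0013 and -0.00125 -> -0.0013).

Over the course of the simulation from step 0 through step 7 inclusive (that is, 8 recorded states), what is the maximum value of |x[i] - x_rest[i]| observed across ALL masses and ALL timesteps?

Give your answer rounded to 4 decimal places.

Answer: 3.2187

Derivation:
Step 0: x=[4.0000 13.0000 16.0000] v=[0.0000 0.0000 0.0000]
Step 1: x=[4.7500 11.5000 16.7500] v=[1.5000 -3.0000 1.5000]
Step 2: x=[5.6875 9.6250 17.6875] v=[1.8750 -3.7500 1.8750]
Step 3: x=[6.1094 8.7813 18.1094] v=[0.8438 -1.6875 0.8438]
Step 4: x=[5.6993 9.6016 17.6993] v=[-0.8203 1.6406 -0.8203]
Step 5: x=[4.7647 11.4708 16.7647] v=[-1.8692 3.7383 -1.8692]
Step 6: x=[4.0066 12.9869 16.0066] v=[-1.5162 3.0322 -1.5162]
Step 7: x=[3.9936 13.0129 15.9936] v=[-0.0261 0.0519 -0.0261]
Max displacement = 3.2187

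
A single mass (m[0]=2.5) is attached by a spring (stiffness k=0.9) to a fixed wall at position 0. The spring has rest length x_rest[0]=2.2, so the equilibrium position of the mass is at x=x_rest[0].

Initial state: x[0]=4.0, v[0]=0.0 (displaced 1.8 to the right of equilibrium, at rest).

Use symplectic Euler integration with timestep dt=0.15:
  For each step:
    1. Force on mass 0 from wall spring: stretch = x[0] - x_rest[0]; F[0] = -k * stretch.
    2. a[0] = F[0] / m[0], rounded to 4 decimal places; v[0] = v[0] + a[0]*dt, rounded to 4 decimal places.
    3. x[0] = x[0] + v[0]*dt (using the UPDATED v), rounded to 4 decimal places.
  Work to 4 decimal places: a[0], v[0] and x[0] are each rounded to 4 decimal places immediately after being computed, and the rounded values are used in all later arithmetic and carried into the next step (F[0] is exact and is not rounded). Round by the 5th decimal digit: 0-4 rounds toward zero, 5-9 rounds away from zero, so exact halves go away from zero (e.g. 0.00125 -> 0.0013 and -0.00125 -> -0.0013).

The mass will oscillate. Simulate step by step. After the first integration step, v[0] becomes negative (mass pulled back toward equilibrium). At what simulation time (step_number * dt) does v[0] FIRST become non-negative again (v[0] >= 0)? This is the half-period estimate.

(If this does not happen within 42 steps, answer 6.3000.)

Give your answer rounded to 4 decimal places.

Step 0: x=[4.0000] v=[0.0000]
Step 1: x=[3.9854] v=[-0.0972]
Step 2: x=[3.9564] v=[-0.1936]
Step 3: x=[3.9131] v=[-0.2884]
Step 4: x=[3.8560] v=[-0.3809]
Step 5: x=[3.7855] v=[-0.4703]
Step 6: x=[3.7021] v=[-0.5559]
Step 7: x=[3.6066] v=[-0.6370]
Step 8: x=[3.4997] v=[-0.7130]
Step 9: x=[3.3822] v=[-0.7832]
Step 10: x=[3.2552] v=[-0.8470]
Step 11: x=[3.1196] v=[-0.9040]
Step 12: x=[2.9765] v=[-0.9537]
Step 13: x=[2.8272] v=[-0.9956]
Step 14: x=[2.6728] v=[-1.0295]
Step 15: x=[2.5146] v=[-1.0550]
Step 16: x=[2.3538] v=[-1.0720]
Step 17: x=[2.1918] v=[-1.0803]
Step 18: x=[2.0298] v=[-1.0799]
Step 19: x=[1.8692] v=[-1.0707]
Step 20: x=[1.7113] v=[-1.0528]
Step 21: x=[1.5573] v=[-1.0264]
Step 22: x=[1.4085] v=[-0.9917]
Step 23: x=[1.2662] v=[-0.9490]
Step 24: x=[1.1314] v=[-0.8986]
Step 25: x=[1.0053] v=[-0.8409]
Step 26: x=[0.8888] v=[-0.7764]
Step 27: x=[0.7830] v=[-0.7056]
Step 28: x=[0.6886] v=[-0.6291]
Step 29: x=[0.6065] v=[-0.5475]
Step 30: x=[0.5373] v=[-0.4614]
Step 31: x=[0.4816] v=[-0.3716]
Step 32: x=[0.4398] v=[-0.2788]
Step 33: x=[0.4122] v=[-0.1837]
Step 34: x=[0.3991] v=[-0.0872]
Step 35: x=[0.4006] v=[0.0100]
First v>=0 after going negative at step 35, time=5.2500

Answer: 5.2500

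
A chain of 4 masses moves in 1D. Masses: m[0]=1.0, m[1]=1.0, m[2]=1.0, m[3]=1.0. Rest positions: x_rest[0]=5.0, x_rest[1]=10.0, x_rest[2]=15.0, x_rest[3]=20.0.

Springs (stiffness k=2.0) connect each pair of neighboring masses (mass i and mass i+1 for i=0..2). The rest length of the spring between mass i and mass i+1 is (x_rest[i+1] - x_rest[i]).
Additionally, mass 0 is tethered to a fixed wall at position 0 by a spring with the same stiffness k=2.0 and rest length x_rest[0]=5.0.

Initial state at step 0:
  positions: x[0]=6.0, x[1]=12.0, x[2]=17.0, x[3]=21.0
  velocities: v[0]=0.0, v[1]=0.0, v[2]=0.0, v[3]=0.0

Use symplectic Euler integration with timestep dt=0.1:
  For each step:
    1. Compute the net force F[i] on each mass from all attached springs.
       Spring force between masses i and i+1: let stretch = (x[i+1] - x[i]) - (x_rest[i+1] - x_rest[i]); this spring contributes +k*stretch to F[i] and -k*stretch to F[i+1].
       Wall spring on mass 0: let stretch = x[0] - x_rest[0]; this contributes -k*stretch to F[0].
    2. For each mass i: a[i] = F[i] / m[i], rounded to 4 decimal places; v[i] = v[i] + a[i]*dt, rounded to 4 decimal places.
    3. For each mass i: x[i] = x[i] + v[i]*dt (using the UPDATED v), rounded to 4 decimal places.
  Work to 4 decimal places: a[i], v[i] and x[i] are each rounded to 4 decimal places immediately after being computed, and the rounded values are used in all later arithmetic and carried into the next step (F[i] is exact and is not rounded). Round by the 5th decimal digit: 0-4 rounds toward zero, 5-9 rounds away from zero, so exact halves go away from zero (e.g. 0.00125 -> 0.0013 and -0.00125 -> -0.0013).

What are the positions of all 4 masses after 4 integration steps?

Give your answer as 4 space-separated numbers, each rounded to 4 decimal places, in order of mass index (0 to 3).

Step 0: x=[6.0000 12.0000 17.0000 21.0000] v=[0.0000 0.0000 0.0000 0.0000]
Step 1: x=[6.0000 11.9800 16.9800 21.0200] v=[0.0000 -0.2000 -0.2000 0.2000]
Step 2: x=[5.9996 11.9404 16.9408 21.0592] v=[-0.0040 -0.3960 -0.3920 0.3920]
Step 3: x=[5.9980 11.8820 16.8840 21.1160] v=[-0.0158 -0.5841 -0.5684 0.5683]
Step 4: x=[5.9941 11.8060 16.8118 21.1882] v=[-0.0386 -0.7605 -0.7224 0.7219]

Answer: 5.9941 11.8060 16.8118 21.1882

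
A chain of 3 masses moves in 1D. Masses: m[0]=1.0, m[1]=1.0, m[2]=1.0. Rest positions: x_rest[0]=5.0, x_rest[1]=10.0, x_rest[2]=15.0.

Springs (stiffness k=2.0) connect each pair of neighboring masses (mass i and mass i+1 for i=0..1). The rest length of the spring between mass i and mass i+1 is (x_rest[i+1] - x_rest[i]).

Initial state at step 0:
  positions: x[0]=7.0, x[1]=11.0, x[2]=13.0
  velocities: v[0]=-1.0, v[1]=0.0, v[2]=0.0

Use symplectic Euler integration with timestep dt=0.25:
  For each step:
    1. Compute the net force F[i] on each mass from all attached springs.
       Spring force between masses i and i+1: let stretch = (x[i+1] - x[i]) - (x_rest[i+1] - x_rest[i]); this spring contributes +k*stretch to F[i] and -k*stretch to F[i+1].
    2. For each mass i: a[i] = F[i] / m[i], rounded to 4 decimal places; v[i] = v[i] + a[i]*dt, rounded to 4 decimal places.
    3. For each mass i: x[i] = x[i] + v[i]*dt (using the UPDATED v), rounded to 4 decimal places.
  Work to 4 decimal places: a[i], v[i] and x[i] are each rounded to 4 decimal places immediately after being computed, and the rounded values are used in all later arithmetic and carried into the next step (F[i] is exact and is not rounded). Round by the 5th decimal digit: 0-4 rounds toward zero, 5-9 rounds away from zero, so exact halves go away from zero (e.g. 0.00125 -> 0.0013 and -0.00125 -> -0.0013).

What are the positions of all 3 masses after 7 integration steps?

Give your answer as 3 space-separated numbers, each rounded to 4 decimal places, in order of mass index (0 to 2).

Step 0: x=[7.0000 11.0000 13.0000] v=[-1.0000 0.0000 0.0000]
Step 1: x=[6.6250 10.7500 13.3750] v=[-1.5000 -1.0000 1.5000]
Step 2: x=[6.1406 10.3125 14.0469] v=[-1.9375 -1.7500 2.6875]
Step 3: x=[5.5527 9.8203 14.8770] v=[-2.3516 -1.9688 3.3203]
Step 4: x=[4.8733 9.4267 15.7000] v=[-2.7178 -1.5743 3.2920]
Step 5: x=[4.1380 9.2481 16.3639] v=[-2.9411 -0.7144 2.6554]
Step 6: x=[3.4165 9.3202 16.7633] v=[-2.8861 0.2885 1.5975]
Step 7: x=[2.8079 9.5848 16.8573] v=[-2.4343 1.0582 0.3760]

Answer: 2.8079 9.5848 16.8573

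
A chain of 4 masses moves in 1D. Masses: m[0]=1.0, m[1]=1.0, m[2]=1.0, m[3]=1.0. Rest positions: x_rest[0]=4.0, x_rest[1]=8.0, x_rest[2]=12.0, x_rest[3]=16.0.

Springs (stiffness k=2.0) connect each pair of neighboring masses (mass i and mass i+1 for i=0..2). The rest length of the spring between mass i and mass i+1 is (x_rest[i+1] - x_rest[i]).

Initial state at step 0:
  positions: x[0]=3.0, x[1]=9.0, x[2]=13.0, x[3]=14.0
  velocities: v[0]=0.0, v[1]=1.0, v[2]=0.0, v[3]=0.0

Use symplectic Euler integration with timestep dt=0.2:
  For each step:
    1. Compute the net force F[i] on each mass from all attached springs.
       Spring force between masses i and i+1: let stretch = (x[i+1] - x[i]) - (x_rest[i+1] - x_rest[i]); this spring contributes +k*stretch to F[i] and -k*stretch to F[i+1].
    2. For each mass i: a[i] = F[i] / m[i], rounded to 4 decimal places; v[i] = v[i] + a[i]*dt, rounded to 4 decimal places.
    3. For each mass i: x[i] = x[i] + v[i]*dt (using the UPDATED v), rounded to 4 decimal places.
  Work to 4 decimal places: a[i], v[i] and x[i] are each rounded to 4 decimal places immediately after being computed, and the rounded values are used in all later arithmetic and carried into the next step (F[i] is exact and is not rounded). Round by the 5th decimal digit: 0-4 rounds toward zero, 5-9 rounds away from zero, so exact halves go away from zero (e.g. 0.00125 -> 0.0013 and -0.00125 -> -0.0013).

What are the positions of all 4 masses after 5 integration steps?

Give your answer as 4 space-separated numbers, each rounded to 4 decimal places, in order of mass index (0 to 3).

Step 0: x=[3.0000 9.0000 13.0000 14.0000] v=[0.0000 1.0000 0.0000 0.0000]
Step 1: x=[3.1600 9.0400 12.7600 14.2400] v=[0.8000 0.2000 -1.2000 1.2000]
Step 2: x=[3.4704 8.9072 12.3408 14.6816] v=[1.5520 -0.6640 -2.0960 2.2080]
Step 3: x=[3.8957 8.6141 11.8342 15.2559] v=[2.1267 -1.4653 -2.5331 2.8717]
Step 4: x=[4.3785 8.2012 11.3437 15.8765] v=[2.4141 -2.0646 -2.4525 3.1030]
Step 5: x=[4.8471 7.7339 10.9644 16.4545] v=[2.3432 -2.3367 -1.8964 2.8899]

Answer: 4.8471 7.7339 10.9644 16.4545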